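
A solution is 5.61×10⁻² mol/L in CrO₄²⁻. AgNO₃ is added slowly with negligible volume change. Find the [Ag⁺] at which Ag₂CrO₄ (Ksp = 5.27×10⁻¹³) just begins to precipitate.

3.06×10⁻⁶ M

Precipitation of each salt begins when its ion product equals Ksp.
Ag₂CrO₄(s) ⇌ 2 Ag⁺(aq) + CrO₄²⁻(aq)
Ksp = [Ag⁺]^2[CrO₄²⁻] = [Ag⁺]^2(5.61×10⁻²)
[Ag⁺]^2 = 5.27×10⁻¹³ / (5.61×10⁻²) = 9.39×10⁻¹²
[Ag⁺] = 3.06×10⁻⁶ mol/L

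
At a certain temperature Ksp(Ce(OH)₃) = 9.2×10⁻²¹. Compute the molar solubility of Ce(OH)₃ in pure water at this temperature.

Ce(OH)₃(s) ⇌ Ce³⁺(aq) + 3 OH⁻(aq)
Let s be the molar solubility. Then [Ce³⁺] = s and [OH⁻] = 3s.
Ksp = [Ce³⁺][OH⁻]^3 = s · (3s)^3 = 27s^4
27s^4 = 9.2×10⁻²¹  ⇒  s^4 = 3.4×10⁻²²
Taking the 4th root, s = 4.3×10⁻⁶ mol/L.

4.3×10⁻⁶ M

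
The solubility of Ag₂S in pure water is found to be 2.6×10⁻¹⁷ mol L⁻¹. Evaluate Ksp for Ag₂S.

Ksp = 7.0×10⁻⁵⁰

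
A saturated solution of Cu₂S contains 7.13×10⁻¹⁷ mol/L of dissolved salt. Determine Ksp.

Ksp = 1.45×10⁻⁴⁸

Cu₂S(s) ⇌ 2 Cu⁺(aq) + S²⁻(aq)
Let s be the molar solubility. Then [Cu⁺] = 2s and [S²⁻] = s.
Ksp = [Cu⁺]^2[S²⁻] = (2s)^2 · s = 4s^3
Ksp = 4 × (7.13×10⁻¹⁷)^3 = 1.45×10⁻⁴⁸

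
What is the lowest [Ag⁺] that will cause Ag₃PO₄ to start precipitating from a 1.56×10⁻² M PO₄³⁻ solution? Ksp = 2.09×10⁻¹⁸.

Precipitation of each salt begins when its ion product equals Ksp.
Ag₃PO₄(s) ⇌ 3 Ag⁺(aq) + PO₄³⁻(aq)
Ksp = [Ag⁺]^3[PO₄³⁻] = [Ag⁺]^3(1.56×10⁻²)
[Ag⁺]^3 = 2.09×10⁻¹⁸ / (1.56×10⁻²) = 1.34×10⁻¹⁶
[Ag⁺] = 5.12×10⁻⁶ M

5.12×10⁻⁶ M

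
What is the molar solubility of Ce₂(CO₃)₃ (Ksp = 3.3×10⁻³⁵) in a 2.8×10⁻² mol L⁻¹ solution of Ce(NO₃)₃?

Ce₂(CO₃)₃(s) ⇌ 2 Ce³⁺(aq) + 3 CO₃²⁻(aq)
With Ce³⁺ already at 2.8×10⁻² mol L⁻¹ and s small, take [Ce³⁺] ≈ 2.8×10⁻² mol L⁻¹ and [CO₃²⁻] = 3s.
Ksp = [Ce³⁺]^2[CO₃²⁻]^3 = (2.8×10⁻²)^2(3s)^3
(3s)^3 = 3.3×10⁻³⁵ / (2.8×10⁻²)^2 = 4.2×10⁻³²
s = 1.2×10⁻¹¹ mol L⁻¹

1.2×10⁻¹¹ M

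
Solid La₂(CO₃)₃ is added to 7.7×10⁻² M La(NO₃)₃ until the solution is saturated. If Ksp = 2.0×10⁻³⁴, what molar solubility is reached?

La₂(CO₃)₃(s) ⇌ 2 La³⁺(aq) + 3 CO₃²⁻(aq)
La³⁺ is already present at 7.7×10⁻² M. If s mol/L of La₂(CO₃)₃ dissolves, [CO₃²⁻] = 3s while [La³⁺] ≈ 7.7×10⁻² M.
Ksp = [La³⁺]^2[CO₃²⁻]^3 = (7.7×10⁻²)^2(3s)^3
(3s)^3 = 2.0×10⁻³⁴ / (7.7×10⁻²)^2 = 3.4×10⁻³²
s = 1.1×10⁻¹¹ M

1.1×10⁻¹¹ M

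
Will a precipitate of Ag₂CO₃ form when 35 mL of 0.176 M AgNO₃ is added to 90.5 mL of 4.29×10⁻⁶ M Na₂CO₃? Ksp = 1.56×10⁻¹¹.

Yes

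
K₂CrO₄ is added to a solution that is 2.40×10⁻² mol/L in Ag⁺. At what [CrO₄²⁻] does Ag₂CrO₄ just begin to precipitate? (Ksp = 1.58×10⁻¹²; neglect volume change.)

2.74×10⁻⁹ M

Each salt precipitates once Q = Ksp for that salt.
Ag₂CrO₄(s) ⇌ 2 Ag⁺(aq) + CrO₄²⁻(aq)
Ksp = [Ag⁺]^2[CrO₄²⁻] = [CrO₄²⁻](2.40×10⁻²)^2
[CrO₄²⁻] = 1.58×10⁻¹² / (2.40×10⁻²)^2 = 2.74×10⁻⁹
[CrO₄²⁻] = 2.74×10⁻⁹ mol/L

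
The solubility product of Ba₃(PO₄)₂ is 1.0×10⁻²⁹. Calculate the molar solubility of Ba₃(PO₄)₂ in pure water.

6.2×10⁻⁷ M

Ba₃(PO₄)₂(s) ⇌ 3 Ba²⁺(aq) + 2 PO₄³⁻(aq)
With molar solubility s: [Ba²⁺] = 3s, [PO₄³⁻] = 2s.
Ksp = [Ba²⁺]^3[PO₄³⁻]^2 = (3s)^3 · (2s)^2 = 108s^5
108s^5 = 1.0×10⁻²⁹  ⇒  s^5 = 9.3×10⁻³²
Taking the 5th root, s = 6.2×10⁻⁷ mol/L.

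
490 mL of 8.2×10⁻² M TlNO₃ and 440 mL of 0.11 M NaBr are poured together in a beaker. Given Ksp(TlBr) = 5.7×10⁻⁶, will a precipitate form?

Yes

Total volume after mixing = 490 + 440 = 930 mL.
[Tl⁺] = (8.2×10⁻²)(490)/930 = 4.3×10⁻² M
[Br⁻] = (0.11)(440)/930 = 5.2×10⁻² M
Q = [Tl⁺][Br⁻] = 2.2×10⁻³
Because Q > Ksp (2.2×10⁻³ vs 5.7×10⁻⁶), a precipitate of TlBr forms.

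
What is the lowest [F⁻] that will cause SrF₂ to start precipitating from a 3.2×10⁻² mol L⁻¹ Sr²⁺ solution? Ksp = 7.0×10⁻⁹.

4.7×10⁻⁴ M

Each salt precipitates once Q = Ksp for that salt.
SrF₂(s) ⇌ Sr²⁺(aq) + 2 F⁻(aq)
Ksp = [Sr²⁺][F⁻]^2 = [F⁻]^2(3.2×10⁻²)
[F⁻]^2 = 7.0×10⁻⁹ / (3.2×10⁻²) = 2.2×10⁻⁷
[F⁻] = 4.7×10⁻⁴ mol L⁻¹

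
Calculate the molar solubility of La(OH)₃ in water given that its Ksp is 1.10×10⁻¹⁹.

La(OH)₃(s) ⇌ La³⁺(aq) + 3 OH⁻(aq)
If s mol/L of La(OH)₃ dissolves, [La³⁺] = s and [OH⁻] = 3s.
Ksp = [La³⁺][OH⁻]^3 = s · (3s)^3 = 27s^4
27s^4 = 1.10×10⁻¹⁹  ⇒  s^4 = 4.07×10⁻²¹
s = 7.99×10⁻⁶ M

7.99×10⁻⁶ M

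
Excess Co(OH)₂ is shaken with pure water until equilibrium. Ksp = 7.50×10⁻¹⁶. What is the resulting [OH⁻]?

1.14×10⁻⁵ M

Co(OH)₂(s) ⇌ Co²⁺(aq) + 2 OH⁻(aq)
Let s be the molar solubility. Then [Co²⁺] = s and [OH⁻] = 2s.
Ksp = [Co²⁺][OH⁻]^2 = s · (2s)^2 = 4s^3 = 7.50×10⁻¹⁶
s = 5.72×10⁻⁶ M
[OH⁻] = 2s = 1.14×10⁻⁵ M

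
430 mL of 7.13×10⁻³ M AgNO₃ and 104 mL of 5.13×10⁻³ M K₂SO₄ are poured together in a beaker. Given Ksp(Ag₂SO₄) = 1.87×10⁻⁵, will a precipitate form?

No

After mixing, V = 430 mL + 104 mL = 534 mL.
[Ag⁺] = (7.13×10⁻³)(430)/534 = 5.74×10⁻³ M
[SO₄²⁻] = (5.13×10⁻³)(104)/534 = 9.99×10⁻⁴ M
Q = [Ag⁺]^2[SO₄²⁻] = 3.29×10⁻⁸
Q < Ksp (3.29×10⁻⁸ vs 1.87×10⁻⁵); the solution remains unsaturated and no precipitate forms.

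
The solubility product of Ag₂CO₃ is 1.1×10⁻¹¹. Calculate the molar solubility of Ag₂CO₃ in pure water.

1.4×10⁻⁴ M

Ag₂CO₃(s) ⇌ 2 Ag⁺(aq) + CO₃²⁻(aq)
For each mole of Ag₂CO₃ that dissolves per liter, [Ag⁺] = 2s and [CO₃²⁻] = s; let s denote this solubility.
Ksp = [Ag⁺]^2[CO₃²⁻] = (2s)^2 · s = 4s^3
4s^3 = 1.1×10⁻¹¹  ⇒  s^3 = 2.8×10⁻¹²
s = (2.8×10⁻¹²)^(1/3) = 1.4×10⁻⁴ mol/L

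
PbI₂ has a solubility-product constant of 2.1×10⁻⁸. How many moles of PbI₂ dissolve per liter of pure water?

1.7×10⁻³ M

PbI₂(s) ⇌ Pb²⁺(aq) + 2 I⁻(aq)
Let s be the molar solubility. Then [Pb²⁺] = s and [I⁻] = 2s.
Ksp = [Pb²⁺][I⁻]^2 = s · (2s)^2 = 4s^3
4s^3 = 2.1×10⁻⁸  ⇒  s^3 = 5.3×10⁻⁹
s = (5.3×10⁻⁹)^(1/3) = 1.7×10⁻³ M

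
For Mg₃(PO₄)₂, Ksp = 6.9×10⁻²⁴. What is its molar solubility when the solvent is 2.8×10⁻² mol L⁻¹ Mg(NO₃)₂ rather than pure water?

2.8×10⁻¹⁰ M

Mg₃(PO₄)₂(s) ⇌ 3 Mg²⁺(aq) + 2 PO₄³⁻(aq)
Let s be the solubility of Mg₃(PO₄)₂ here. The common ion gives [Mg²⁺] ≈ 2.8×10⁻² mol L⁻¹, and [PO₄³⁻] = 2s.
Ksp = [Mg²⁺]^3[PO₄³⁻]^2 = (2.8×10⁻²)^3(2s)^2
(2s)^2 = 6.9×10⁻²⁴ / (2.8×10⁻²)^3 = 3.1×10⁻¹⁹
s = 2.8×10⁻¹⁰ mol L⁻¹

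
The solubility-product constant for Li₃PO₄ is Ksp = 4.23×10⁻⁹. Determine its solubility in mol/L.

Li₃PO₄(s) ⇌ 3 Li⁺(aq) + PO₄³⁻(aq)
If s mol/L of Li₃PO₄ dissolves, [Li⁺] = 3s and [PO₄³⁻] = s.
Ksp = [Li⁺]^3[PO₄³⁻] = (3s)^3 · s = 27s^4
27s^4 = 4.23×10⁻⁹  ⇒  s^4 = 1.57×10⁻¹⁰
s = (1.57×10⁻¹⁰)^(1/4) = 3.54×10⁻³ mol L⁻¹

3.54×10⁻³ M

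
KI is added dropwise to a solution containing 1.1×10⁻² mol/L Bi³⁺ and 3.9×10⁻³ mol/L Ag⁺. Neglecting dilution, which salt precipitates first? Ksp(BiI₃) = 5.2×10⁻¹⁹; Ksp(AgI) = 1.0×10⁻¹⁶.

AgI

Each salt precipitates once Q = Ksp for that salt.
For BiI₃: [I⁻] = (Ksp/[Bi³⁺])^(1/3) = 3.6×10⁻⁶ mol/L
For AgI: [I⁻] = (Ksp/[Ag⁺]) = 2.6×10⁻¹⁴ mol/L
The smaller threshold [I⁻] is reached first, so AgI precipitates first.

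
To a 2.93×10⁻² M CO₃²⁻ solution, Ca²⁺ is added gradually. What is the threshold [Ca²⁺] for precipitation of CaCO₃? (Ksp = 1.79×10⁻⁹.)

6.11×10⁻⁸ M

The threshold for precipitation is Q = Ksp.
CaCO₃(s) ⇌ Ca²⁺(aq) + CO₃²⁻(aq)
Ksp = [Ca²⁺][CO₃²⁻] = [Ca²⁺](2.93×10⁻²)
[Ca²⁺] = 1.79×10⁻⁹ / (2.93×10⁻²) = 6.11×10⁻⁸
[Ca²⁺] = 6.11×10⁻⁸ M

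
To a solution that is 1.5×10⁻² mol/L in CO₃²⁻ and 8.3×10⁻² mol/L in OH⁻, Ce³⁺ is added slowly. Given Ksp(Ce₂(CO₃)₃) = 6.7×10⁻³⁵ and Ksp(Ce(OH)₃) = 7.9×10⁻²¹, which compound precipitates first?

Ce(OH)₃

The threshold for precipitation is Q = Ksp.
For Ce₂(CO₃)₃: [Ce³⁺] = (Ksp/[CO₃²⁻]^3)^(1/2) = 4.5×10⁻¹⁵ mol/L
For Ce(OH)₃: [Ce³⁺] = (Ksp/[OH⁻]^3) = 1.4×10⁻¹⁷ mol/L
Ce(OH)₃ requires the lower [Ce³⁺], so it precipitates first.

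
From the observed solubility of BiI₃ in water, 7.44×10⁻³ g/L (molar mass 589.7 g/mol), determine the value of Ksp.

Ksp = 6.84×10⁻¹⁹

s = (7.44×10⁻³ g L⁻¹)/(589.7 g mol⁻¹) = 1.2617×10⁻⁵ M
BiI₃(s) ⇌ Bi³⁺(aq) + 3 I⁻(aq)
For each mole of BiI₃ that dissolves per liter, [Bi³⁺] = s and [I⁻] = 3s; let s denote this solubility.
Ksp = [Bi³⁺][I⁻]^3 = s · (3s)^3 = 27s^4
Ksp = 27 × (1.2617×10⁻⁵)^4 = 6.84×10⁻¹⁹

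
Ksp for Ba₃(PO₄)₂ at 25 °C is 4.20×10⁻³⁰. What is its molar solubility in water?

Ba₃(PO₄)₂(s) ⇌ 3 Ba²⁺(aq) + 2 PO₄³⁻(aq)
If s mol/L of Ba₃(PO₄)₂ dissolves, [Ba²⁺] = 3s and [PO₄³⁻] = 2s.
Ksp = [Ba²⁺]^3[PO₄³⁻]^2 = (3s)^3 · (2s)^2 = 108s^5
108s^5 = 4.20×10⁻³⁰  ⇒  s^5 = 3.89×10⁻³²
s = (3.89×10⁻³²)^(1/5) = 5.22×10⁻⁷ M

5.22×10⁻⁷ M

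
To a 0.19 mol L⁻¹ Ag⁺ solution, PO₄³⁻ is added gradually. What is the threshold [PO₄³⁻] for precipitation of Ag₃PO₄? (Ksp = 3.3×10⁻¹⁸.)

4.8×10⁻¹⁶ M

The threshold for precipitation is Q = Ksp.
Ag₃PO₄(s) ⇌ 3 Ag⁺(aq) + PO₄³⁻(aq)
Ksp = [Ag⁺]^3[PO₄³⁻] = [PO₄³⁻](0.19)^3
[PO₄³⁻] = 3.3×10⁻¹⁸ / (0.19)^3 = 4.8×10⁻¹⁶
[PO₄³⁻] = 4.8×10⁻¹⁶ mol L⁻¹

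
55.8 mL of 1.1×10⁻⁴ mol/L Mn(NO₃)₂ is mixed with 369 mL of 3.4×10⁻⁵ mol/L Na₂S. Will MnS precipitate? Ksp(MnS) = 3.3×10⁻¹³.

Yes

After mixing, V = 55.8 mL + 369 mL = 424.8 mL.
[Mn²⁺] = (1.1×10⁻⁴)(55.8)/424.8 = 1.4×10⁻⁵ mol/L
[S²⁻] = (3.4×10⁻⁵)(369)/424.8 = 3.0×10⁻⁵ mol/L
Q = [Mn²⁺][S²⁻] = 4.3×10⁻¹⁰
Since Q (4.3×10⁻¹⁰) exceeds Ksp (3.3×10⁻¹³), MnS will precipitate.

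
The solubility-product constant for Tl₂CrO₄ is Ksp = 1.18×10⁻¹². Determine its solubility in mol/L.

Tl₂CrO₄(s) ⇌ 2 Tl⁺(aq) + CrO₄²⁻(aq)
Call the molar solubility s, so that [Tl⁺] = 2s and [CrO₄²⁻] = s.
Ksp = [Tl⁺]^2[CrO₄²⁻] = (2s)^2 · s = 4s^3
4s^3 = 1.18×10⁻¹²  ⇒  s^3 = 2.95×10⁻¹³
Taking the 3rd root, s = 6.66×10⁻⁵ mol/L.

6.66×10⁻⁵ M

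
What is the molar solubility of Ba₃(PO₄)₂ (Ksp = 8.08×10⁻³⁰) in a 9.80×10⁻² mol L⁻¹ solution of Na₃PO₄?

3.15×10⁻¹⁰ M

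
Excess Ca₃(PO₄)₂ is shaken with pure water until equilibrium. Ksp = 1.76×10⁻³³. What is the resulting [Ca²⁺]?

Ca₃(PO₄)₂(s) ⇌ 3 Ca²⁺(aq) + 2 PO₄³⁻(aq)
Let s be the molar solubility. Then [Ca²⁺] = 3s and [PO₄³⁻] = 2s.
Ksp = [Ca²⁺]^3[PO₄³⁻]^2 = (3s)^3 · (2s)^2 = 108s^5 = 1.76×10⁻³³
s = 1.10×10⁻⁷ mol L⁻¹
[Ca²⁺] = 3s = 3.31×10⁻⁷ mol L⁻¹

3.31×10⁻⁷ M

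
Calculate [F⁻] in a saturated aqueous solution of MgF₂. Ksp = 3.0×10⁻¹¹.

3.9×10⁻⁴ M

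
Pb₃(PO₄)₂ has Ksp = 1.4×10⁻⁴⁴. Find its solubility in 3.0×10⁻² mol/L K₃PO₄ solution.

8.3×10⁻¹⁵ M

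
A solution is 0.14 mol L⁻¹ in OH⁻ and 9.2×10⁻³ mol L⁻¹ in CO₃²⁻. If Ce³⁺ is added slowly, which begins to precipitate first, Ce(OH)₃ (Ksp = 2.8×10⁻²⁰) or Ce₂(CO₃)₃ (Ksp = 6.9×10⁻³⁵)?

Ce(OH)₃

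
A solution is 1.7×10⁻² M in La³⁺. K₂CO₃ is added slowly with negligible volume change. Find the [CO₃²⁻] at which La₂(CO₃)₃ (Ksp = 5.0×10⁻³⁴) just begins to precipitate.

Precipitation of each salt begins when its ion product equals Ksp.
La₂(CO₃)₃(s) ⇌ 2 La³⁺(aq) + 3 CO₃²⁻(aq)
Ksp = [La³⁺]^2[CO₃²⁻]^3 = [CO₃²⁻]^3(1.7×10⁻²)^2
[CO₃²⁻]^3 = 5.0×10⁻³⁴ / (1.7×10⁻²)^2 = 1.7×10⁻³⁰
[CO₃²⁻] = 1.2×10⁻¹⁰ M

1.2×10⁻¹⁰ M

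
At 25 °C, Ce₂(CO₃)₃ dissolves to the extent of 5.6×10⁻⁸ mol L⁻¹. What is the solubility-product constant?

Ksp = 5.9×10⁻³⁵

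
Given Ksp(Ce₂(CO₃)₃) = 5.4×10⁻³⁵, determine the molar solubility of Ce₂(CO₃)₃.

Ce₂(CO₃)₃(s) ⇌ 2 Ce³⁺(aq) + 3 CO₃²⁻(aq)
If s mol/L of Ce₂(CO₃)₃ dissolves, [Ce³⁺] = 2s and [CO₃²⁻] = 3s.
Ksp = [Ce³⁺]^2[CO₃²⁻]^3 = (2s)^2 · (3s)^3 = 108s^5
108s^5 = 5.4×10⁻³⁵  ⇒  s^5 = 5.0×10⁻³⁷
Taking the 5th root, s = 5.5×10⁻⁸ mol L⁻¹.

5.5×10⁻⁸ M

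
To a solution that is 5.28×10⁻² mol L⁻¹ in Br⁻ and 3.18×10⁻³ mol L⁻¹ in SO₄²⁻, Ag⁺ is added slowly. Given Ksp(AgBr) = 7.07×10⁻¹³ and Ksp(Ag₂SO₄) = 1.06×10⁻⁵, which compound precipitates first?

AgBr

A salt starts to precipitate once the ion product Q reaches its Ksp.
For AgBr: [Ag⁺] = (Ksp/[Br⁻]) = 1.34×10⁻¹¹ mol L⁻¹
For Ag₂SO₄: [Ag⁺] = (Ksp/[SO₄²⁻])^(1/2) = 5.77×10⁻² mol L⁻¹
Since AgBr needs less Ag⁺ to reach saturation, it precipitates first.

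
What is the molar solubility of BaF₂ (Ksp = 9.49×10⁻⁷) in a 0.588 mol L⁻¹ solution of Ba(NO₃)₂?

6.35×10⁻⁴ M

BaF₂(s) ⇌ Ba²⁺(aq) + 2 F⁻(aq)
Let s be the solubility of BaF₂ here. The common ion gives [Ba²⁺] ≈ 0.588 mol L⁻¹, and [F⁻] = 2s.
Ksp = [Ba²⁺][F⁻]^2 = (0.588)(2s)^2
(2s)^2 = 9.49×10⁻⁷ / (0.588) = 1.61×10⁻⁶
s = 6.35×10⁻⁴ mol L⁻¹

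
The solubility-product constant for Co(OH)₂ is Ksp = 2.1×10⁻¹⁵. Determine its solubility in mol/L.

Co(OH)₂(s) ⇌ Co²⁺(aq) + 2 OH⁻(aq)
Let s be the molar solubility. Then [Co²⁺] = s and [OH⁻] = 2s.
Ksp = [Co²⁺][OH⁻]^2 = s · (2s)^2 = 4s^3
4s^3 = 2.1×10⁻¹⁵  ⇒  s^3 = 5.3×10⁻¹⁶
s = (5.3×10⁻¹⁶)^(1/3) = 8.1×10⁻⁶ M

8.1×10⁻⁶ M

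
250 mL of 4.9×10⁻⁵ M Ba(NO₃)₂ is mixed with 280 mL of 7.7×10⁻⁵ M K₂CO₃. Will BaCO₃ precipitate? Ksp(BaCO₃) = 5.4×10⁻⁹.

Total volume after mixing = 250 + 280 = 530 mL.
[Ba²⁺] = (4.9×10⁻⁵)(250)/530 = 2.3×10⁻⁵ M
[CO₃²⁻] = (7.7×10⁻⁵)(280)/530 = 4.1×10⁻⁵ M
Q = [Ba²⁺][CO₃²⁻] = 9.4×10⁻¹⁰
Since Q (9.4×10⁻¹⁰) is less than Ksp (5.4×10⁻⁹), no BaCO₃ precipitates.

No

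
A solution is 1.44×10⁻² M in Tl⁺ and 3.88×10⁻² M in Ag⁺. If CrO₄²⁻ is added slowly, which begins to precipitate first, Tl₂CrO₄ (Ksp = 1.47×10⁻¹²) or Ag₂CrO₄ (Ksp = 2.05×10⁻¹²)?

The threshold for precipitation is Q = Ksp.
For Tl₂CrO₄: [CrO₄²⁻] = (Ksp/[Tl⁺]^2) = 7.09×10⁻⁹ M
For Ag₂CrO₄: [CrO₄²⁻] = (Ksp/[Ag⁺]^2) = 1.36×10⁻⁹ M
Ag₂CrO₄ requires the lower [CrO₄²⁻], so it precipitates first.

Ag₂CrO₄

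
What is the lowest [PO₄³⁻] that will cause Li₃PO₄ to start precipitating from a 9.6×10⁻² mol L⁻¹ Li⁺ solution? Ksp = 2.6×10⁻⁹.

2.9×10⁻⁶ M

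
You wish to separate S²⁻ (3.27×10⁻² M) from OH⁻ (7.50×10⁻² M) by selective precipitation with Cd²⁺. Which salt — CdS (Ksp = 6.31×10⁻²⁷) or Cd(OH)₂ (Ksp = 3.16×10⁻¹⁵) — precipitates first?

CdS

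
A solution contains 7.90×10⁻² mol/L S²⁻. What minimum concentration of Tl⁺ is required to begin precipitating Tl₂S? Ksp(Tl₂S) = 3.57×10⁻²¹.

Each salt precipitates once Q = Ksp for that salt.
Tl₂S(s) ⇌ 2 Tl⁺(aq) + S²⁻(aq)
Ksp = [Tl⁺]^2[S²⁻] = [Tl⁺]^2(7.90×10⁻²)
[Tl⁺]^2 = 3.57×10⁻²¹ / (7.90×10⁻²) = 4.52×10⁻²⁰
[Tl⁺] = 2.13×10⁻¹⁰ mol/L

2.13×10⁻¹⁰ M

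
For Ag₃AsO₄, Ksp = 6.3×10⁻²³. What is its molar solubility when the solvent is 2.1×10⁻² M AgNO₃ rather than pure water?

6.8×10⁻¹⁸ M

Ag₃AsO₄(s) ⇌ 3 Ag⁺(aq) + AsO₄³⁻(aq)
The solution already contains Ag⁺ at 2.1×10⁻² M. Let s be the molar solubility of Ag₃AsO₄.
[Ag⁺] ≈ 2.1×10⁻² M (common ion dominates); [AsO₄³⁻] = s.
Ksp = [Ag⁺]^3[AsO₄³⁻] = (2.1×10⁻²)^3s
s = 6.3×10⁻²³ / (2.1×10⁻²)^3 = 6.8×10⁻¹⁸
s = 6.8×10⁻¹⁸ M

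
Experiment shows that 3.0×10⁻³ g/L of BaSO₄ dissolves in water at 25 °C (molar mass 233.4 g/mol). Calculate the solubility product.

Molar solubility s = (3.0×10⁻³ g/L) / (233.4 g/mol) = 1.285×10⁻⁵ mol/L
BaSO₄(s) ⇌ Ba²⁺(aq) + SO₄²⁻(aq)
Let s be the molar solubility. Then [Ba²⁺] = s and [SO₄²⁻] = s.
Ksp = [Ba²⁺][SO₄²⁻] = s · s = s^2
Ksp = (1.285×10⁻⁵)^2 = 1.7×10⁻¹⁰

Ksp = 1.7×10⁻¹⁰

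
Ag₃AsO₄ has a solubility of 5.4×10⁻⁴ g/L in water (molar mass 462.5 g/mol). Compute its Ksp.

Ksp = 5.0×10⁻²³

Convert to molarity: s = 5.4×10⁻⁴ / 462.5 = 1.168×10⁻⁶ mol/L
Ag₃AsO₄(s) ⇌ 3 Ag⁺(aq) + AsO₄³⁻(aq)
With molar solubility s: [Ag⁺] = 3s, [AsO₄³⁻] = s.
Ksp = [Ag⁺]^3[AsO₄³⁻] = (3s)^3 · s = 27s^4
Ksp = 27 × (1.168×10⁻⁶)^4 = 5.0×10⁻²³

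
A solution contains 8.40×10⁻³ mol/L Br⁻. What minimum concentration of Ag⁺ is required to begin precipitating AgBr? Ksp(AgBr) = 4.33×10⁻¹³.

5.15×10⁻¹¹ M

The threshold for precipitation is Q = Ksp.
AgBr(s) ⇌ Ag⁺(aq) + Br⁻(aq)
Ksp = [Ag⁺][Br⁻] = [Ag⁺](8.40×10⁻³)
[Ag⁺] = 4.33×10⁻¹³ / (8.40×10⁻³) = 5.15×10⁻¹¹
[Ag⁺] = 5.15×10⁻¹¹ mol/L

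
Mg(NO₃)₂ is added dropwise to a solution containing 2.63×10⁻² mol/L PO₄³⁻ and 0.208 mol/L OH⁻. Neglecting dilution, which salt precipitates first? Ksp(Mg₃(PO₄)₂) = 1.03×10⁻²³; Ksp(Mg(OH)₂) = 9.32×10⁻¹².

Precipitation of each salt begins when its ion product equals Ksp.
For Mg₃(PO₄)₂: [Mg²⁺] = (Ksp/[PO₄³⁻]^2)^(1/3) = 2.46×10⁻⁷ mol/L
For Mg(OH)₂: [Mg²⁺] = (Ksp/[OH⁻]^2) = 2.15×10⁻¹⁰ mol/L
The smaller threshold [Mg²⁺] is reached first, so Mg(OH)₂ precipitates first.

Mg(OH)₂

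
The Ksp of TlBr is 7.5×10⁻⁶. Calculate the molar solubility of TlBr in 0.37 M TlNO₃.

TlBr(s) ⇌ Tl⁺(aq) + Br⁻(aq)
Tl⁺ is already present at 0.37 M. If s mol/L of TlBr dissolves, [Br⁻] = s while [Tl⁺] ≈ 0.37 M.
Ksp = [Tl⁺][Br⁻] = (0.37)s
s = 7.5×10⁻⁶ / (0.37) = 2.0×10⁻⁵
s = 2.0×10⁻⁵ M

2.0×10⁻⁵ M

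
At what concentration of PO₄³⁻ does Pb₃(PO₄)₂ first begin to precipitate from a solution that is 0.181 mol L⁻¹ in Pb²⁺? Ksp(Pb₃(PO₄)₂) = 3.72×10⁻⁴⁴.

A salt starts to precipitate once the ion product Q reaches its Ksp.
Pb₃(PO₄)₂(s) ⇌ 3 Pb²⁺(aq) + 2 PO₄³⁻(aq)
Ksp = [Pb²⁺]^3[PO₄³⁻]^2 = [PO₄³⁻]^2(0.181)^3
[PO₄³⁻]^2 = 3.72×10⁻⁴⁴ / (0.181)^3 = 6.27×10⁻⁴²
[PO₄³⁻] = 2.50×10⁻²¹ mol L⁻¹

2.50×10⁻²¹ M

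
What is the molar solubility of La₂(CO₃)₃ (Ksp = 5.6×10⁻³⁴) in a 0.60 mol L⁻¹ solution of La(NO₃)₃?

3.9×10⁻¹² M

La₂(CO₃)₃(s) ⇌ 2 La³⁺(aq) + 3 CO₃²⁻(aq)
The solution already contains La³⁺ at 0.60 mol L⁻¹. Let s be the molar solubility of La₂(CO₃)₃.
[La³⁺] ≈ 0.60 mol L⁻¹ (common ion dominates); [CO₃²⁻] = 3s.
Ksp = [La³⁺]^2[CO₃²⁻]^3 = (0.60)^2(3s)^3
(3s)^3 = 5.6×10⁻³⁴ / (0.60)^2 = 1.6×10⁻³³
s = 3.9×10⁻¹² mol L⁻¹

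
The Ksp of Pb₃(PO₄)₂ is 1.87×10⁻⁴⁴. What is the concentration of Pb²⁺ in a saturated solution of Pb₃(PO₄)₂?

Pb₃(PO₄)₂(s) ⇌ 3 Pb²⁺(aq) + 2 PO₄³⁻(aq)
Let s be the molar solubility. Then [Pb²⁺] = 3s and [PO₄³⁻] = 2s.
Ksp = [Pb²⁺]^3[PO₄³⁻]^2 = (3s)^3 · (2s)^2 = 108s^5 = 1.87×10⁻⁴⁴
s = 7.04×10⁻¹⁰ mol/L
[Pb²⁺] = 3s = 2.11×10⁻⁹ mol/L

2.11×10⁻⁹ M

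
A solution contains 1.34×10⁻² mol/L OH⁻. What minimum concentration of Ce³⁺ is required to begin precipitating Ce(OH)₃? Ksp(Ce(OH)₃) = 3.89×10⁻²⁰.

A salt starts to precipitate once the ion product Q reaches its Ksp.
Ce(OH)₃(s) ⇌ Ce³⁺(aq) + 3 OH⁻(aq)
Ksp = [Ce³⁺][OH⁻]^3 = [Ce³⁺](1.34×10⁻²)^3
[Ce³⁺] = 3.89×10⁻²⁰ / (1.34×10⁻²)^3 = 1.62×10⁻¹⁴
[Ce³⁺] = 1.62×10⁻¹⁴ mol/L

1.62×10⁻¹⁴ M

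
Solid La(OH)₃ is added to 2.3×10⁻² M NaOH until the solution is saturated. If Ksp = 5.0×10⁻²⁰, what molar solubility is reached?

4.1×10⁻¹⁵ M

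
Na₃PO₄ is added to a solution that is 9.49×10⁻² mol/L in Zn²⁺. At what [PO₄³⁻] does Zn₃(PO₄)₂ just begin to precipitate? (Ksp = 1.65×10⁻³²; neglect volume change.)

Precipitation of each salt begins when its ion product equals Ksp.
Zn₃(PO₄)₂(s) ⇌ 3 Zn²⁺(aq) + 2 PO₄³⁻(aq)
Ksp = [Zn²⁺]^3[PO₄³⁻]^2 = [PO₄³⁻]^2(9.49×10⁻²)^3
[PO₄³⁻]^2 = 1.65×10⁻³² / (9.49×10⁻²)^3 = 1.93×10⁻²⁹
[PO₄³⁻] = 4.39×10⁻¹⁵ mol/L

4.39×10⁻¹⁵ M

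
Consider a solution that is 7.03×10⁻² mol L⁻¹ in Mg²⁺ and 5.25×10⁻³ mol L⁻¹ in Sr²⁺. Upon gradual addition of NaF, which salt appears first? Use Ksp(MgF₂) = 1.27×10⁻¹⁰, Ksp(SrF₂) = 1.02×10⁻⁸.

Each salt precipitates once Q = Ksp for that salt.
For MgF₂: [F⁻] = (Ksp/[Mg²⁺])^(1/2) = 4.25×10⁻⁵ mol L⁻¹
For SrF₂: [F⁻] = (Ksp/[Sr²⁺])^(1/2) = 1.39×10⁻³ mol L⁻¹
The smaller threshold [F⁻] is reached first, so MgF₂ precipitates first.

MgF₂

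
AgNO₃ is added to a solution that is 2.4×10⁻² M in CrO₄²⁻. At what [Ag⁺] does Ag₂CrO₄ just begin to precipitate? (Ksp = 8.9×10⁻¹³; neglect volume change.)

The threshold for precipitation is Q = Ksp.
Ag₂CrO₄(s) ⇌ 2 Ag⁺(aq) + CrO₄²⁻(aq)
Ksp = [Ag⁺]^2[CrO₄²⁻] = [Ag⁺]^2(2.4×10⁻²)
[Ag⁺]^2 = 8.9×10⁻¹³ / (2.4×10⁻²) = 3.7×10⁻¹¹
[Ag⁺] = 6.1×10⁻⁶ M

6.1×10⁻⁶ M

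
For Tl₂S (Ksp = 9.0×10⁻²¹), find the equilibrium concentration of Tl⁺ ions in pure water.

Tl₂S(s) ⇌ 2 Tl⁺(aq) + S²⁻(aq)
Let s be the molar solubility. Then [Tl⁺] = 2s and [S²⁻] = s.
Ksp = [Tl⁺]^2[S²⁻] = (2s)^2 · s = 4s^3 = 9.0×10⁻²¹
s = 1.3×10⁻⁷ mol/L
[Tl⁺] = 2s = 2.6×10⁻⁷ mol/L

2.6×10⁻⁷ M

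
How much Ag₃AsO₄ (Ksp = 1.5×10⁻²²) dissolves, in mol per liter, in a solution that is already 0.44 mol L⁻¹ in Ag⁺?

Ag₃AsO₄(s) ⇌ 3 Ag⁺(aq) + AsO₄³⁻(aq)
Let s be the solubility of Ag₃AsO₄ here. The common ion gives [Ag⁺] ≈ 0.44 mol L⁻¹, and [AsO₄³⁻] = s.
Ksp = [Ag⁺]^3[AsO₄³⁻] = (0.44)^3s
s = 1.5×10⁻²² / (0.44)^3 = 1.8×10⁻²¹
s = 1.8×10⁻²¹ mol L⁻¹

1.8×10⁻²¹ M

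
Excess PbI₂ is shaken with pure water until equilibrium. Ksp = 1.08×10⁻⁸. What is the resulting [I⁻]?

2.78×10⁻³ M

PbI₂(s) ⇌ Pb²⁺(aq) + 2 I⁻(aq)
Call the molar solubility s, so that [Pb²⁺] = s and [I⁻] = 2s.
Ksp = [Pb²⁺][I⁻]^2 = s · (2s)^2 = 4s^3 = 1.08×10⁻⁸
s = 1.39×10⁻³ mol/L
[I⁻] = 2s = 2.78×10⁻³ mol/L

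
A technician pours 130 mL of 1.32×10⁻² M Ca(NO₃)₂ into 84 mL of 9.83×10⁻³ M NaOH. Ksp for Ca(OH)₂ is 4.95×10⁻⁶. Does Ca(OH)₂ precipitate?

No

After mixing, V = 130 mL + 84 mL = 214 mL.
[Ca²⁺] = (1.32×10⁻²)(130)/214 = 8.02×10⁻³ M
[OH⁻] = (9.83×10⁻³)(84)/214 = 3.86×10⁻³ M
Q = [Ca²⁺][OH⁻]^2 = 1.19×10⁻⁷
Q = 1.19×10⁻⁷ < Ksp = 4.95×10⁻⁶, so the solution is unsaturated and no precipitate forms.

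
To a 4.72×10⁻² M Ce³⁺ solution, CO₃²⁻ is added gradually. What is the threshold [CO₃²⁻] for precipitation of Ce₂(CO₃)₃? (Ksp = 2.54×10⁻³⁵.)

2.25×10⁻¹¹ M

Each salt precipitates once Q = Ksp for that salt.
Ce₂(CO₃)₃(s) ⇌ 2 Ce³⁺(aq) + 3 CO₃²⁻(aq)
Ksp = [Ce³⁺]^2[CO₃²⁻]^3 = [CO₃²⁻]^3(4.72×10⁻²)^2
[CO₃²⁻]^3 = 2.54×10⁻³⁵ / (4.72×10⁻²)^2 = 1.14×10⁻³²
[CO₃²⁻] = 2.25×10⁻¹¹ M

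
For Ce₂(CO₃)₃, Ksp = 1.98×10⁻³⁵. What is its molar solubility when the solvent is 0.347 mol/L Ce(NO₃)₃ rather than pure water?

1.83×10⁻¹² M

Ce₂(CO₃)₃(s) ⇌ 2 Ce³⁺(aq) + 3 CO₃²⁻(aq)
Ce³⁺ is already present at 0.347 mol/L. If s mol/L of Ce₂(CO₃)₃ dissolves, [CO₃²⁻] = 3s while [Ce³⁺] ≈ 0.347 mol/L.
Ksp = [Ce³⁺]^2[CO₃²⁻]^3 = (0.347)^2(3s)^3
(3s)^3 = 1.98×10⁻³⁵ / (0.347)^2 = 1.64×10⁻³⁴
s = 1.83×10⁻¹² mol/L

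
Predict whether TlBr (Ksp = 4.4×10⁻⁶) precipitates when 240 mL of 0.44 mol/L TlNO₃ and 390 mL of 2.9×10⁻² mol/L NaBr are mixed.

The combined volume is 630 mL.
[Tl⁺] = (0.44)(240)/630 = 0.17 mol/L
[Br⁻] = (2.9×10⁻²)(390)/630 = 1.8×10⁻² mol/L
Q = [Tl⁺][Br⁻] = 3.0×10⁻³
Since Q (3.0×10⁻³) exceeds Ksp (4.4×10⁻⁶), TlBr will precipitate.

Yes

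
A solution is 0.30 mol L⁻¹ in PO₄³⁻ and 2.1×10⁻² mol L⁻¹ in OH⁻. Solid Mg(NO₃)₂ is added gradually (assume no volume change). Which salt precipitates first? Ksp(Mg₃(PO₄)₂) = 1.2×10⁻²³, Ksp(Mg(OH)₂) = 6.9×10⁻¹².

Mg(OH)₂

Precipitation of each salt begins when its ion product equals Ksp.
For Mg₃(PO₄)₂: [Mg²⁺] = (Ksp/[PO₄³⁻]^2)^(1/3) = 5.1×10⁻⁸ mol L⁻¹
For Mg(OH)₂: [Mg²⁺] = (Ksp/[OH⁻]^2) = 1.6×10⁻⁸ mol L⁻¹
Mg(OH)₂ requires the lower [Mg²⁺], so it precipitates first.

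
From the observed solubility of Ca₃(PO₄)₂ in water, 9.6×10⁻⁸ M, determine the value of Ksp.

Ksp = 8.8×10⁻³⁴

Ca₃(PO₄)₂(s) ⇌ 3 Ca²⁺(aq) + 2 PO₄³⁻(aq)
Let s be the molar solubility. Then [Ca²⁺] = 3s and [PO₄³⁻] = 2s.
Ksp = [Ca²⁺]^3[PO₄³⁻]^2 = (3s)^3 · (2s)^2 = 108s^5
Ksp = 108 × (9.6×10⁻⁸)^5 = 8.8×10⁻³⁴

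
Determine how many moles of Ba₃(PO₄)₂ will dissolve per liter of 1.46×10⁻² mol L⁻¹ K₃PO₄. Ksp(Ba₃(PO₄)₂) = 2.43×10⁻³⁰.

7.50×10⁻¹⁰ M

Ba₃(PO₄)₂(s) ⇌ 3 Ba²⁺(aq) + 2 PO₄³⁻(aq)
With PO₄³⁻ already at 1.46×10⁻² mol L⁻¹ and s small, take [PO₄³⁻] ≈ 1.46×10⁻² mol L⁻¹ and [Ba²⁺] = 3s.
Ksp = [Ba²⁺]^3[PO₄³⁻]^2 = (3s)^3(1.46×10⁻²)^2
(3s)^3 = 2.43×10⁻³⁰ / (1.46×10⁻²)^2 = 1.14×10⁻²⁶
s = 7.50×10⁻¹⁰ mol L⁻¹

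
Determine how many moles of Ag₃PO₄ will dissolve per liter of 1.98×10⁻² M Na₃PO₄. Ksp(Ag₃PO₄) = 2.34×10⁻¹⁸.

Ag₃PO₄(s) ⇌ 3 Ag⁺(aq) + PO₄³⁻(aq)
The solution already contains PO₄³⁻ at 1.98×10⁻² M. Let s be the molar solubility of Ag₃PO₄.
[PO₄³⁻] ≈ 1.98×10⁻² M (common ion dominates); [Ag⁺] = 3s.
Ksp = [Ag⁺]^3[PO₄³⁻] = (3s)^3(1.98×10⁻²)
(3s)^3 = 2.34×10⁻¹⁸ / (1.98×10⁻²) = 1.18×10⁻¹⁶
s = 1.64×10⁻⁶ M

1.64×10⁻⁶ M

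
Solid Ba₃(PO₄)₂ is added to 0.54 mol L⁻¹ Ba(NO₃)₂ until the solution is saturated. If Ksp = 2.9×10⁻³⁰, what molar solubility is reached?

2.1×10⁻¹⁵ M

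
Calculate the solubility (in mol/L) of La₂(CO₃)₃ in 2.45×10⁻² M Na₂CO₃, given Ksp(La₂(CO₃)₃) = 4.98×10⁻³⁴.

La₂(CO₃)₃(s) ⇌ 2 La³⁺(aq) + 3 CO₃²⁻(aq)
CO₃²⁻ is already present at 2.45×10⁻² M. If s mol/L of La₂(CO₃)₃ dissolves, [La³⁺] = 2s while [CO₃²⁻] ≈ 2.45×10⁻² M.
Ksp = [La³⁺]^2[CO₃²⁻]^3 = (2s)^2(2.45×10⁻²)^3
(2s)^2 = 4.98×10⁻³⁴ / (2.45×10⁻²)^3 = 3.39×10⁻²⁹
s = 2.91×10⁻¹⁵ M

2.91×10⁻¹⁵ M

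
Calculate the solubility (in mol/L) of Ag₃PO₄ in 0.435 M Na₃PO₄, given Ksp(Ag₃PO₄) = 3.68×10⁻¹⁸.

Ag₃PO₄(s) ⇌ 3 Ag⁺(aq) + PO₄³⁻(aq)
Let s be the solubility of Ag₃PO₄ here. The common ion gives [PO₄³⁻] ≈ 0.435 M, and [Ag⁺] = 3s.
Ksp = [Ag⁺]^3[PO₄³⁻] = (3s)^3(0.435)
(3s)^3 = 3.68×10⁻¹⁸ / (0.435) = 8.46×10⁻¹⁸
s = 6.79×10⁻⁷ M

6.79×10⁻⁷ M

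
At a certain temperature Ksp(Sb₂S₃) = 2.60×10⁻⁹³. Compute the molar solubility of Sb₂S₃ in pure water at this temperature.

Sb₂S₃(s) ⇌ 2 Sb³⁺(aq) + 3 S²⁻(aq)
For each mole of Sb₂S₃ that dissolves per liter, [Sb³⁺] = 2s and [S²⁻] = 3s; let s denote this solubility.
Ksp = [Sb³⁺]^2[S²⁻]^3 = (2s)^2 · (3s)^3 = 108s^5
108s^5 = 2.60×10⁻⁹³  ⇒  s^5 = 2.41×10⁻⁹⁵
s = 1.19×10⁻¹⁹ M

1.19×10⁻¹⁹ M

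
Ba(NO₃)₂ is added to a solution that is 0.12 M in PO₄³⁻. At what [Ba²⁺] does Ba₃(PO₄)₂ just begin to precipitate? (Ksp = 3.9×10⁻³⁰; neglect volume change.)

Precipitation begins when Q = Ksp.
Ba₃(PO₄)₂(s) ⇌ 3 Ba²⁺(aq) + 2 PO₄³⁻(aq)
Ksp = [Ba²⁺]^3[PO₄³⁻]^2 = [Ba²⁺]^3(0.12)^2
[Ba²⁺]^3 = 3.9×10⁻³⁰ / (0.12)^2 = 2.7×10⁻²⁸
[Ba²⁺] = 6.5×10⁻¹⁰ M

6.5×10⁻¹⁰ M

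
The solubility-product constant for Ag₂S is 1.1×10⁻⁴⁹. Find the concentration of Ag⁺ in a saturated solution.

Ag₂S(s) ⇌ 2 Ag⁺(aq) + S²⁻(aq)
If s mol/L of Ag₂S dissolves, [Ag⁺] = 2s and [S²⁻] = s.
Ksp = [Ag⁺]^2[S²⁻] = (2s)^2 · s = 4s^3 = 1.1×10⁻⁴⁹
s = 3.0×10⁻¹⁷ mol/L
[Ag⁺] = 2s = 6.0×10⁻¹⁷ mol/L

6.0×10⁻¹⁷ M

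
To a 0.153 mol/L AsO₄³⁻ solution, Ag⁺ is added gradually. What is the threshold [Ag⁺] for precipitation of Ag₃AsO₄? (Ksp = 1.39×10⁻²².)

Precipitation of each salt begins when its ion product equals Ksp.
Ag₃AsO₄(s) ⇌ 3 Ag⁺(aq) + AsO₄³⁻(aq)
Ksp = [Ag⁺]^3[AsO₄³⁻] = [Ag⁺]^3(0.153)
[Ag⁺]^3 = 1.39×10⁻²² / (0.153) = 9.08×10⁻²²
[Ag⁺] = 9.69×10⁻⁸ mol/L

9.69×10⁻⁸ M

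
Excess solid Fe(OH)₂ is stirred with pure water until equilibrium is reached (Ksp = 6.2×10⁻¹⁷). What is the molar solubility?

Fe(OH)₂(s) ⇌ Fe²⁺(aq) + 2 OH⁻(aq)
If s mol/L of Fe(OH)₂ dissolves, [Fe²⁺] = s and [OH⁻] = 2s.
Ksp = [Fe²⁺][OH⁻]^2 = s · (2s)^2 = 4s^3
4s^3 = 6.2×10⁻¹⁷  ⇒  s^3 = 1.6×10⁻¹⁷
s = 2.5×10⁻⁶ mol L⁻¹

2.5×10⁻⁶ M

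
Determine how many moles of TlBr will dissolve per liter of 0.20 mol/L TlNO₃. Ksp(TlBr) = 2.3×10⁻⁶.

TlBr(s) ⇌ Tl⁺(aq) + Br⁻(aq)
Tl⁺ is already present at 0.20 mol/L. If s mol/L of TlBr dissolves, [Br⁻] = s while [Tl⁺] ≈ 0.20 mol/L.
Ksp = [Tl⁺][Br⁻] = (0.20)s
s = 2.3×10⁻⁶ / (0.20) = 1.2×10⁻⁵
s = 1.2×10⁻⁵ mol/L

1.2×10⁻⁵ M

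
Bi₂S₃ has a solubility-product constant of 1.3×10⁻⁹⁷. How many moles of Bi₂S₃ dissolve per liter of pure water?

1.6×10⁻²⁰ M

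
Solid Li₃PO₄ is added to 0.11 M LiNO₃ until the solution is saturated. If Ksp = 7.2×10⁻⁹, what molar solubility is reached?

5.4×10⁻⁶ M

Li₃PO₄(s) ⇌ 3 Li⁺(aq) + PO₄³⁻(aq)
With Li⁺ already at 0.11 M and s small, take [Li⁺] ≈ 0.11 M and [PO₄³⁻] = s.
Ksp = [Li⁺]^3[PO₄³⁻] = (0.11)^3s
s = 7.2×10⁻⁹ / (0.11)^3 = 5.4×10⁻⁶
s = 5.4×10⁻⁶ M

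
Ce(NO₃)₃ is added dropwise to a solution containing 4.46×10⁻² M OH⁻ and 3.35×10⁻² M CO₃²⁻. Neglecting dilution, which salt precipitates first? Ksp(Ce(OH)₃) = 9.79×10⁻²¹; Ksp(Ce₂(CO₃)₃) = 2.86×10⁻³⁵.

A salt starts to precipitate once the ion product Q reaches its Ksp.
For Ce(OH)₃: [Ce³⁺] = (Ksp/[OH⁻]^3) = 1.10×10⁻¹⁶ M
For Ce₂(CO₃)₃: [Ce³⁺] = (Ksp/[CO₃²⁻]^3)^(1/2) = 8.72×10⁻¹⁶ M
The smaller threshold [Ce³⁺] is reached first, so Ce(OH)₃ precipitates first.

Ce(OH)₃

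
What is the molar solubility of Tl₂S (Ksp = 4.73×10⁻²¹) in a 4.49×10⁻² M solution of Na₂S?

1.62×10⁻¹⁰ M

Tl₂S(s) ⇌ 2 Tl⁺(aq) + S²⁻(aq)
S²⁻ is already present at 4.49×10⁻² M. If s mol/L of Tl₂S dissolves, [Tl⁺] = 2s while [S²⁻] ≈ 4.49×10⁻² M.
Ksp = [Tl⁺]^2[S²⁻] = (2s)^2(4.49×10⁻²)
(2s)^2 = 4.73×10⁻²¹ / (4.49×10⁻²) = 1.05×10⁻¹⁹
s = 1.62×10⁻¹⁰ M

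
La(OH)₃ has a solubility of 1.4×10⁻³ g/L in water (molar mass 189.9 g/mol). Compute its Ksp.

Molar solubility s = (1.4×10⁻³ g/L) / (189.9 g/mol) = 7.372×10⁻⁶ mol/L
La(OH)₃(s) ⇌ La³⁺(aq) + 3 OH⁻(aq)
Call the molar solubility s, so that [La³⁺] = s and [OH⁻] = 3s.
Ksp = [La³⁺][OH⁻]^3 = s · (3s)^3 = 27s^4
Ksp = 27 × (7.372×10⁻⁶)^4 = 8.0×10⁻²⁰

Ksp = 8.0×10⁻²⁰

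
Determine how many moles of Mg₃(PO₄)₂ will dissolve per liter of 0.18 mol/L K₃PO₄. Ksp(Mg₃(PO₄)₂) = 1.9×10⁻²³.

2.8×10⁻⁸ M

Mg₃(PO₄)₂(s) ⇌ 3 Mg²⁺(aq) + 2 PO₄³⁻(aq)
With PO₄³⁻ already at 0.18 mol/L and s small, take [PO₄³⁻] ≈ 0.18 mol/L and [Mg²⁺] = 3s.
Ksp = [Mg²⁺]^3[PO₄³⁻]^2 = (3s)^3(0.18)^2
(3s)^3 = 1.9×10⁻²³ / (0.18)^2 = 5.9×10⁻²²
s = 2.8×10⁻⁸ mol/L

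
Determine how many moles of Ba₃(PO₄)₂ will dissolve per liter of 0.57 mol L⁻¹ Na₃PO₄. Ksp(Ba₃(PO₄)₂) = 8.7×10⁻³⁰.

Ba₃(PO₄)₂(s) ⇌ 3 Ba²⁺(aq) + 2 PO₄³⁻(aq)
Let s be the solubility of Ba₃(PO₄)₂ here. The common ion gives [PO₄³⁻] ≈ 0.57 mol L⁻¹, and [Ba²⁺] = 3s.
Ksp = [Ba²⁺]^3[PO₄³⁻]^2 = (3s)^3(0.57)^2
(3s)^3 = 8.7×10⁻³⁰ / (0.57)^2 = 2.7×10⁻²⁹
s = 1.0×10⁻¹⁰ mol L⁻¹

1.0×10⁻¹⁰ M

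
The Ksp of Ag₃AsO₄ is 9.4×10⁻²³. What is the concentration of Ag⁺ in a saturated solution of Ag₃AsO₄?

4.1×10⁻⁶ M

Ag₃AsO₄(s) ⇌ 3 Ag⁺(aq) + AsO₄³⁻(aq)
Call the molar solubility s, so that [Ag⁺] = 3s and [AsO₄³⁻] = s.
Ksp = [Ag⁺]^3[AsO₄³⁻] = (3s)^3 · s = 27s^4 = 9.4×10⁻²³
s = 1.4×10⁻⁶ mol L⁻¹
[Ag⁺] = 3s = 4.1×10⁻⁶ mol L⁻¹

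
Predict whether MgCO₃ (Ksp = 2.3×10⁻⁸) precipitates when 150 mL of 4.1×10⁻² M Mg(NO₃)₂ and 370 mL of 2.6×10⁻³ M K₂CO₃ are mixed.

Yes

After mixing, V = 150 mL + 370 mL = 520 mL.
[Mg²⁺] = (4.1×10⁻²)(150)/520 = 1.2×10⁻² M
[CO₃²⁻] = (2.6×10⁻³)(370)/520 = 1.9×10⁻³ M
Q = [Mg²⁺][CO₃²⁻] = 2.2×10⁻⁵
Since Q (2.2×10⁻⁵) exceeds Ksp (2.3×10⁻⁸), MgCO₃ will precipitate.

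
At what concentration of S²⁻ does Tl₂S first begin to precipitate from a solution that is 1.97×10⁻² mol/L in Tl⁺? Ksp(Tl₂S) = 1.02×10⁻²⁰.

Precipitation of each salt begins when its ion product equals Ksp.
Tl₂S(s) ⇌ 2 Tl⁺(aq) + S²⁻(aq)
Ksp = [Tl⁺]^2[S²⁻] = [S²⁻](1.97×10⁻²)^2
[S²⁻] = 1.02×10⁻²⁰ / (1.97×10⁻²)^2 = 2.63×10⁻¹⁷
[S²⁻] = 2.63×10⁻¹⁷ mol/L

2.63×10⁻¹⁷ M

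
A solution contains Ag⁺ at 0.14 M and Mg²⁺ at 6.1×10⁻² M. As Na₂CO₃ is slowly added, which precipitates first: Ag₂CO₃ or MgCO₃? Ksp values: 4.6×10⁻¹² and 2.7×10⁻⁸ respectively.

The threshold for precipitation is Q = Ksp.
For Ag₂CO₃: [CO₃²⁻] = (Ksp/[Ag⁺]^2) = 2.3×10⁻¹⁰ M
For MgCO₃: [CO₃²⁻] = (Ksp/[Mg²⁺]) = 4.4×10⁻⁷ M
The smaller threshold [CO₃²⁻] is reached first, so Ag₂CO₃ precipitates first.

Ag₂CO₃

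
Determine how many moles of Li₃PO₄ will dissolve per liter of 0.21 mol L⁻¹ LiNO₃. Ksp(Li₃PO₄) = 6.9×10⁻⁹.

Li₃PO₄(s) ⇌ 3 Li⁺(aq) + PO₄³⁻(aq)
Let s be the solubility of Li₃PO₄ here. The common ion gives [Li⁺] ≈ 0.21 mol L⁻¹, and [PO₄³⁻] = s.
Ksp = [Li⁺]^3[PO₄³⁻] = (0.21)^3s
s = 6.9×10⁻⁹ / (0.21)^3 = 7.5×10⁻⁷
s = 7.5×10⁻⁷ mol L⁻¹

7.5×10⁻⁷ M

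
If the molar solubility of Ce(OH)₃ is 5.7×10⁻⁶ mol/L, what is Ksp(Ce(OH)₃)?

Ce(OH)₃(s) ⇌ Ce³⁺(aq) + 3 OH⁻(aq)
For each mole of Ce(OH)₃ that dissolves per liter, [Ce³⁺] = s and [OH⁻] = 3s; let s denote this solubility.
Ksp = [Ce³⁺][OH⁻]^3 = s · (3s)^3 = 27s^4
Ksp = 27 × (5.7×10⁻⁶)^4 = 2.9×10⁻²⁰

Ksp = 2.9×10⁻²⁰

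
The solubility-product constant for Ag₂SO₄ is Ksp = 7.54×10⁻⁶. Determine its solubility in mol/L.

1.24×10⁻² M

Ag₂SO₄(s) ⇌ 2 Ag⁺(aq) + SO₄²⁻(aq)
Call the molar solubility s, so that [Ag⁺] = 2s and [SO₄²⁻] = s.
Ksp = [Ag⁺]^2[SO₄²⁻] = (2s)^2 · s = 4s^3
4s^3 = 7.54×10⁻⁶  ⇒  s^3 = 1.89×10⁻⁶
s = 1.24×10⁻² M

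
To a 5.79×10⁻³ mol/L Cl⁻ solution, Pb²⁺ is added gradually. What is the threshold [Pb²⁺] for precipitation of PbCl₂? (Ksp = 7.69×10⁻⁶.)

0.229 M

The threshold for precipitation is Q = Ksp.
PbCl₂(s) ⇌ Pb²⁺(aq) + 2 Cl⁻(aq)
Ksp = [Pb²⁺][Cl⁻]^2 = [Pb²⁺](5.79×10⁻³)^2
[Pb²⁺] = 7.69×10⁻⁶ / (5.79×10⁻³)^2 = 0.229
[Pb²⁺] = 0.229 mol/L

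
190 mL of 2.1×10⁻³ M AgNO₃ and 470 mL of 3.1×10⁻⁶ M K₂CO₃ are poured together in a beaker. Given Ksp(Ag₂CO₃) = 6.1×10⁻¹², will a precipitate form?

Total volume after mixing = 190 + 470 = 660 mL.
[Ag⁺] = (2.1×10⁻³)(190)/660 = 6.0×10⁻⁴ M
[CO₃²⁻] = (3.1×10⁻⁶)(470)/660 = 2.2×10⁻⁶ M
Q = [Ag⁺]^2[CO₃²⁻] = 8.1×10⁻¹³
Since Q (8.1×10⁻¹³) is less than Ksp (6.1×10⁻¹²), no Ag₂CO₃ precipitates.

No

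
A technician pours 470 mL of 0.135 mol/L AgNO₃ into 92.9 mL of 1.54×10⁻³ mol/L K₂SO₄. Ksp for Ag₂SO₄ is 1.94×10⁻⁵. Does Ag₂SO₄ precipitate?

No

After mixing, V = 470 mL + 92.9 mL = 562.9 mL.
[Ag⁺] = (0.135)(470)/562.9 = 0.113 mol/L
[SO₄²⁻] = (1.54×10⁻³)(92.9)/562.9 = 2.54×10⁻⁴ mol/L
Q = [Ag⁺]^2[SO₄²⁻] = 3.23×10⁻⁶
Q < Ksp (3.23×10⁻⁶ vs 1.94×10⁻⁵); the solution remains unsaturated and no precipitate forms.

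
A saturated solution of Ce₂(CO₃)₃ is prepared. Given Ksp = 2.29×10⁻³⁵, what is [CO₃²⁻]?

Ce₂(CO₃)₃(s) ⇌ 2 Ce³⁺(aq) + 3 CO₃²⁻(aq)
For each mole of Ce₂(CO₃)₃ that dissolves per liter, [Ce³⁺] = 2s and [CO₃²⁻] = 3s; let s denote this solubility.
Ksp = [Ce³⁺]^2[CO₃²⁻]^3 = (2s)^2 · (3s)^3 = 108s^5 = 2.29×10⁻³⁵
s = 4.63×10⁻⁸ mol L⁻¹
[CO₃²⁻] = 3s = 1.39×10⁻⁷ mol L⁻¹

1.39×10⁻⁷ M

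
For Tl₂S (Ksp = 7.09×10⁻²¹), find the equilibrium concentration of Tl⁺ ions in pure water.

2.42×10⁻⁷ M

Tl₂S(s) ⇌ 2 Tl⁺(aq) + S²⁻(aq)
For each mole of Tl₂S that dissolves per liter, [Tl⁺] = 2s and [S²⁻] = s; let s denote this solubility.
Ksp = [Tl⁺]^2[S²⁻] = (2s)^2 · s = 4s^3 = 7.09×10⁻²¹
s = 1.21×10⁻⁷ mol/L
[Tl⁺] = 2s = 2.42×10⁻⁷ mol/L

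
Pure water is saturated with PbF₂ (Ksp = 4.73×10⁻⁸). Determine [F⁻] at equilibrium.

PbF₂(s) ⇌ Pb²⁺(aq) + 2 F⁻(aq)
For each mole of PbF₂ that dissolves per liter, [Pb²⁺] = s and [F⁻] = 2s; let s denote this solubility.
Ksp = [Pb²⁺][F⁻]^2 = s · (2s)^2 = 4s^3 = 4.73×10⁻⁸
s = 2.28×10⁻³ mol/L
[F⁻] = 2s = 4.56×10⁻³ mol/L

4.56×10⁻³ M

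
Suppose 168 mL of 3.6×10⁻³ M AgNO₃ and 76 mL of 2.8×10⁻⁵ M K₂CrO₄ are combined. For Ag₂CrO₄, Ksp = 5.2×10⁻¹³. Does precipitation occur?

The combined volume is 244 mL.
[Ag⁺] = (3.6×10⁻³)(168)/244 = 2.5×10⁻³ M
[CrO₄²⁻] = (2.8×10⁻⁵)(76)/244 = 8.7×10⁻⁶ M
Q = [Ag⁺]^2[CrO₄²⁻] = 5.4×10⁻¹¹
Q = 5.4×10⁻¹¹ > Ksp = 5.2×10⁻¹³, so the solution is supersaturated and Ag₂CrO₄ precipitates.

Yes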